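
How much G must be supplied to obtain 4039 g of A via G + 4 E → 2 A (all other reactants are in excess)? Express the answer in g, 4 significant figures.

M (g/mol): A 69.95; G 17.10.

n(A) = 4039 / 69.95 = 57.74 mol
n(G) = (1/2) × 57.74 = 28.87 mol
mass = 28.87 × 17.10 = 493.7 g

493.7 g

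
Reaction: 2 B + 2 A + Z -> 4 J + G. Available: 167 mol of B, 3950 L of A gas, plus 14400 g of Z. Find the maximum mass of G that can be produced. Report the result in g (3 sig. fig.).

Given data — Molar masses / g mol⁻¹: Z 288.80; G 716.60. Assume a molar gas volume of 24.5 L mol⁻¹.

35700 g

n(B) = 167.0 mol
n(A) = 3950 / 24.5 = 161.2 mol
n(Z) = 14400 / 288.80 = 49.86 mol
n/ν for B = 167.0/2 = 83.50
n/ν for A = 161.2/2 = 80.60
n/ν for Z = 49.86/1 = 49.86
Smallest n/ν is Z → limiting reagent.
n(G) = (1/1) × 49.86 = 49.86 mol
mass = 49.86 × 716.60 = 35730 g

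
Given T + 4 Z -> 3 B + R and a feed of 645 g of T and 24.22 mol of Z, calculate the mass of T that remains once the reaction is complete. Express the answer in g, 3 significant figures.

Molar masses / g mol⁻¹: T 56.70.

n(T) = 645.0 / 56.70 = 11.38 mol
n(Z) = 24.22 mol
n/ν for T = 11.38/1 = 11.38
n/ν for Z = 24.22/4 = 6.055
Smallest n/ν is Z → limiting reagent.
T consumed = (1/4) × 24.22 = 6.055 mol
T remaining = 11.38 − 6.055 = 5.325 mol
mass = 5.325 × 56.70 = 301.9 g

302 g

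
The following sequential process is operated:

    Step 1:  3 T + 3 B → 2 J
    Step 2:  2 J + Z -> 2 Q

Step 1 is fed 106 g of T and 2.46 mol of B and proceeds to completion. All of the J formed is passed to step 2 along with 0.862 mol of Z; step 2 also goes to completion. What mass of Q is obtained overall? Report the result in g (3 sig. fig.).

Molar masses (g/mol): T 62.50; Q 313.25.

354 g

Step 1:
n(T) = 106.0 / 62.50 = 1.696 mol
n(B) = 2.460 mol
n/ν for T = 1.696/3 = 0.5653
n/ν for B = 2.460/3 = 0.8200
Smallest n/ν is T → limiting reagent.
n(J) produced = (2/3) × 1.696 = 1.131 mol
Step 2:
n(J) available = 1.131 mol
n(Z) = 0.8620 mol
n/ν for J = 1.131/2 = 0.5655
n/ν for Z = 0.8620/1 = 0.8620
Smallest n/ν is J → limiting reagent.
n(Q) = (2/2) × 1.131 = 1.131 mol
mass = 1.131 × 313.25 = 354.3 g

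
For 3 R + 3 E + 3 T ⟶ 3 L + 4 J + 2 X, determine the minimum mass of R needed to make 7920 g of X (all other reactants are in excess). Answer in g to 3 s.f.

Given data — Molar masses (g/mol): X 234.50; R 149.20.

7560 g

n(X) = 7920 / 234.50 = 33.77 mol
n(R) = (3/2) × 33.77 = 50.66 mol
mass = 50.66 × 149.20 = 7558 g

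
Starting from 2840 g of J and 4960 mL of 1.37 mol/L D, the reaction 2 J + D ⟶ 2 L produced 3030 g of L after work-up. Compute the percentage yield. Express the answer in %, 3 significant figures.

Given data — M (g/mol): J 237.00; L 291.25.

n(J) = 2840 / 237.00 = 11.98 mol
n(D) = 1.37 × 4960/1000 = 6.795 mol
n/ν for J = 11.98/2 = 5.990
n/ν for D = 6.795/1 = 6.795
Smallest n/ν is J → limiting reagent.
theoretical n(L) = (2/2) × 11.98 = 11.98 mol → 3489 g
% yield = 3030 / 3489 × 100 = 86.84 %

86.8 %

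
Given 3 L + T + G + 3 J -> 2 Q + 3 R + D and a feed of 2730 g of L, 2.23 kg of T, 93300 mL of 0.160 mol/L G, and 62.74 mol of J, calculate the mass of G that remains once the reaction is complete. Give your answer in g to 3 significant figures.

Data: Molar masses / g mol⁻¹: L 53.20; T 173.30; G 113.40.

234 g

n(L) = 2730 / 53.20 = 51.32 mol
n(T) = 2.230×1000 / 173.30 = 12.87 mol
n(G) = 0.160 × 93300/1000 = 14.93 mol
n(J) = 62.74 mol
n/ν for L = 51.32/3 = 17.11
n/ν for T = 12.87/1 = 12.87
n/ν for G = 14.93/1 = 14.93
n/ν for J = 62.74/3 = 20.91
Smallest n/ν is T → limiting reagent.
G consumed = (1/1) × 12.87 = 12.87 mol
G remaining = 14.93 − 12.87 = 2.060 mol
mass = 2.060 × 113.40 = 233.6 g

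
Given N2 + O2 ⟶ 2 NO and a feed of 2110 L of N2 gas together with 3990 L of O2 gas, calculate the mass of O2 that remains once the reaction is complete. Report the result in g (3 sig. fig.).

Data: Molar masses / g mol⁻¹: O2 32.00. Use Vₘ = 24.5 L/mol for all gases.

2460 g

n(N2) = 2110 / 24.5 = 86.12 mol
n(O2) = 3990 / 24.5 = 162.9 mol
n/ν → N2: 86.12, O2: 162.9; N2 is limiting.
O2 consumed = (1/1) × 86.12 = 86.12 mol
O2 remaining = 162.9 − 86.12 = 76.78 mol
mass = 76.78 × 32.00 = 2457 g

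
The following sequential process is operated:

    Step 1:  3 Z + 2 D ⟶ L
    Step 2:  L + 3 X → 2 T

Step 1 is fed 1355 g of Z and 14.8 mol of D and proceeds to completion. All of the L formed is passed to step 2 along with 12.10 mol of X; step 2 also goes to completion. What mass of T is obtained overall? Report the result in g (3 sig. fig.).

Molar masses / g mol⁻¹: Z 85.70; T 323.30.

2610 g

Step 1:
n(Z) = 1355 / 85.70 = 15.81 mol
n(D) = 14.80 mol
n/ν for Z = 15.81/3 = 5.270
n/ν for D = 14.80/2 = 7.400
Smallest n/ν is Z → limiting reagent.
n(L) produced = (1/3) × 15.81 = 5.270 mol
Step 2:
n(L) available = 5.270 mol
n(X) = 12.10 mol
n/ν for L = 5.270/1 = 5.270
n/ν for X = 12.10/3 = 4.033
Smallest n/ν is X → limiting reagent.
n(T) = (2/3) × 12.10 = 8.067 mol
mass = 8.067 × 323.30 = 2608 g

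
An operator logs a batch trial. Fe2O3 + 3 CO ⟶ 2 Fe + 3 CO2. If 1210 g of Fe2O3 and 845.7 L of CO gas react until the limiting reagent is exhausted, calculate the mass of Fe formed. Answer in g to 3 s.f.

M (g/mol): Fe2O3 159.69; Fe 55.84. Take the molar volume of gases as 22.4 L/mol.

846 g

n(Fe2O3) = 1210 / 159.69 = 7.577 mol
n(CO) = 845.7 / 22.4 = 37.75 mol
n/ν → Fe2O3: 7.577, CO: 12.58; Fe2O3 is limiting.
n(Fe) = (2/1) × 7.577 = 15.15 mol
mass = 15.15 × 55.84 = 846.0 g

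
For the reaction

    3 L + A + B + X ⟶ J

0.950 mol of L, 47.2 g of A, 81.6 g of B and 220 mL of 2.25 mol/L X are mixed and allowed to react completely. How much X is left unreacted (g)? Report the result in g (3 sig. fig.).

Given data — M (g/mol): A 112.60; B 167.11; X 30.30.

n(L) = 0.9500 mol
n(A) = 47.20 / 112.60 = 0.4192 mol
n(B) = 81.60 / 167.11 = 0.4883 mol
n(X) = 2.25 × 220.0/1000 = 0.4950 mol
n/ν for L = 0.9500/3 = 0.3167
n/ν for A = 0.4192/1 = 0.4192
n/ν for B = 0.4883/1 = 0.4883
n/ν for X = 0.4950/1 = 0.4950
Smallest n/ν is L → limiting reagent.
X consumed = (1/3) × 0.9500 = 0.3167 mol
X remaining = 0.4950 − 0.3167 = 0.1783 mol
mass = 0.1783 × 30.30 = 5.402 g

5.40 g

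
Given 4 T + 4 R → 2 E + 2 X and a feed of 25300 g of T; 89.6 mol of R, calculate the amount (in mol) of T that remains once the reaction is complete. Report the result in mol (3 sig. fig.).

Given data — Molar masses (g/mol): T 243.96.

n(T) = 25300 / 243.96 = 103.7 mol
n(R) = 89.60 mol
n/ν for T = 103.7/4 = 25.93
n/ν for R = 89.60/4 = 22.40
Smallest n/ν is R → limiting reagent.
T consumed = (4/4) × 89.60 = 89.60 mol
T remaining = 103.7 − 89.60 = 14.10 mol

14.1 mol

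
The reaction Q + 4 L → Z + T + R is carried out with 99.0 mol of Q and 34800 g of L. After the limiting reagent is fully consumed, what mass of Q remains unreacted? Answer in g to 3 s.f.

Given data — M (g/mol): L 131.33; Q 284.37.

n(Q) = 99.00 mol
n(L) = 34800 / 131.33 = 265.0 mol
n/ν for Q = 99.00/1 = 99.00
n/ν for L = 265.0/4 = 66.25
Smallest n/ν is L → limiting reagent.
Q consumed = (1/4) × 265.0 = 66.25 mol
Q remaining = 99.00 − 66.25 = 32.75 mol
mass = 32.75 × 284.37 = 9313 g

9310 g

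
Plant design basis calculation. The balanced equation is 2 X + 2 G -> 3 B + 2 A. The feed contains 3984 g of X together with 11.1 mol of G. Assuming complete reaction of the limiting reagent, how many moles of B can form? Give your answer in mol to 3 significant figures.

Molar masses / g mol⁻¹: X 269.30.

16.7 mol

n(X) = 3984 / 269.30 = 14.79 mol
n(G) = 11.10 mol
n/ν → X: 7.395, G: 5.550; G is limiting.
n(B) = (3/2) × 11.10 = 16.65 mol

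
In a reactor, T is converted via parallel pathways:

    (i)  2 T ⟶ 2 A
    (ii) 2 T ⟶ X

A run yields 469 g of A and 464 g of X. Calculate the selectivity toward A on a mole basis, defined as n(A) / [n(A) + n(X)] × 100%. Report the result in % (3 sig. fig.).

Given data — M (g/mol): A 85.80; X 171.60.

66.9 %

n(A) = 469 / 85.80 = 5.466 mol
n(X) = 464 / 171.60 = 2.704 mol
selectivity = 5.466/(5.466+2.704) × 100 = 66.90 %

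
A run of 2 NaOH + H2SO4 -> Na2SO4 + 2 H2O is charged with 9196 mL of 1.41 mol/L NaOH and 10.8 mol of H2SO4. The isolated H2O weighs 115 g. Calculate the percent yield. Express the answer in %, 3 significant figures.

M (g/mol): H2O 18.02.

n(NaOH) = 1.41 × 9196/1000 = 12.97 mol
n(H2SO4) = 10.80 mol
n/ν for NaOH = 12.97/2 = 6.485
n/ν for H2SO4 = 10.80/1 = 10.80
Smallest n/ν is NaOH → limiting reagent.
theoretical n(H2O) = (2/2) × 12.97 = 12.97 mol → 233.7 g
% yield = 115 / 233.7 × 100 = 49.21 %

49.2 %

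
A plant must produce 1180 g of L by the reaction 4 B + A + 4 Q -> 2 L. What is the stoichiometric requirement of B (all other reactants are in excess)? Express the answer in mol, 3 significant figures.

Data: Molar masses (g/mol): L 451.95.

n(L) = 1180 / 451.95 = 2.611 mol
n(B) = (4/2) × 2.611 = 5.222 mol

5.22 mol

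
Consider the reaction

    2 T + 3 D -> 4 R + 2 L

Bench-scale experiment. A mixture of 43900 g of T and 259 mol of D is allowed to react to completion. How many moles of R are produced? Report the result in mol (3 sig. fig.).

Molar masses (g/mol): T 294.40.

298 mol

n(T) = 43900 / 294.40 = 149.1 mol
n(D) = 259.0 mol
n/ν for T = 149.1/2 = 74.55
n/ν for D = 259.0/3 = 86.33
Smallest n/ν is T → limiting reagent.
n(R) = (4/2) × 149.1 = 298.2 mol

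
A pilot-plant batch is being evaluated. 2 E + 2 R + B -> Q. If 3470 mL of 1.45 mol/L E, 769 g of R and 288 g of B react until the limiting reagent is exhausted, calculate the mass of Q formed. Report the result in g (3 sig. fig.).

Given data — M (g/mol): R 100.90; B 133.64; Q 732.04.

n(E) = 1.45 × 3470/1000 = 5.032 mol
n(R) = 769.0 / 100.90 = 7.621 mol
n(B) = 288.0 / 133.64 = 2.155 mol
n/ν → E: 2.516, R: 3.811, B: 2.155; B is limiting.
n(Q) = (1/1) × 2.155 = 2.155 mol
mass = 2.155 × 732.04 = 1578 g

1580 g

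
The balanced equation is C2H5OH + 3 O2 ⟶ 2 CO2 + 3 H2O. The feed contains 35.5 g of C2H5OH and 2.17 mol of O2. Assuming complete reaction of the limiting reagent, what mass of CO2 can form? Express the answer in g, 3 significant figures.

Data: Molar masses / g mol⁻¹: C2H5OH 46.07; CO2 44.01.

n(C2H5OH) = 35.50 / 46.07 = 0.7706 mol
n(O2) = 2.170 mol
n/ν for C2H5OH = 0.7706/1 = 0.7706
n/ν for O2 = 2.170/3 = 0.7233
Smallest n/ν is O2 → limiting reagent.
n(CO2) = (2/3) × 2.170 = 1.447 mol
mass = 1.447 × 44.01 = 63.68 g

63.7 g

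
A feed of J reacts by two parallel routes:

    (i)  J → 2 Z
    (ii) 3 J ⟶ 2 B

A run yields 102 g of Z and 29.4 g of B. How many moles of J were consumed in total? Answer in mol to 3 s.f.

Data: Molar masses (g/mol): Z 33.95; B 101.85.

1.94 mol

n(Z) = 102 / 33.95 = 3.004 mol
n(B) = 29.4 / 101.85 = 0.2887 mol
n(J) via (i) = (1/2)×3.004 = 1.502 mol
n(J) via (ii) = (3/2)×0.2887 = 0.4331 mol
total n(J) = 1.502 + 0.4331 = 1.935 mol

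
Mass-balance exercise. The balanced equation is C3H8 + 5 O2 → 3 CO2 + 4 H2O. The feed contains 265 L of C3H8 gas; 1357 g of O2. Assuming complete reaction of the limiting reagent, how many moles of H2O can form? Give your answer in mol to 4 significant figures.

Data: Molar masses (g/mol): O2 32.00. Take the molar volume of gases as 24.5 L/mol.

n(C3H8) = 265.0 / 24.5 = 10.82 mol
n(O2) = 1357 / 32.00 = 42.41 mol
n/ν → C3H8: 10.82, O2: 8.482; O2 is limiting.
n(H2O) = (4/5) × 42.41 = 33.93 mol

33.93 mol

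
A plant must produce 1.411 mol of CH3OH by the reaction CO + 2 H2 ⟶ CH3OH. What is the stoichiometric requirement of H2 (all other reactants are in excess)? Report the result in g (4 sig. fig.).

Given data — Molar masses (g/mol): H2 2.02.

n(CH3OH) = 1.411 mol
n(H2) = (2/1) × 1.411 = 2.822 mol
mass = 2.822 × 2.02 = 5.700 g

5.700 g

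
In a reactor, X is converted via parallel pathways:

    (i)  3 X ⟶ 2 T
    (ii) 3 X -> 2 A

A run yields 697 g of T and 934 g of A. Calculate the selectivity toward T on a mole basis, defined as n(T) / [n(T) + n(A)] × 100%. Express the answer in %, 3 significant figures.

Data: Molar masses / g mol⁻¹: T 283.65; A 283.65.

n(T) = 697 / 283.65 = 2.457 mol
n(A) = 934 / 283.65 = 3.293 mol
selectivity = 2.457/(2.457+3.293) × 100 = 42.73 %

42.7 %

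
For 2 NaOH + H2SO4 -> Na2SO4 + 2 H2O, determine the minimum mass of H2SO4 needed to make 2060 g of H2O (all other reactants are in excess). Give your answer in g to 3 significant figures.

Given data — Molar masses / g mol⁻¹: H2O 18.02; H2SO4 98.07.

5610 g

n(H2O) = 2060 / 18.02 = 114.3 mol
n(H2SO4) = (1/2) × 114.3 = 57.15 mol
mass = 57.15 × 98.07 = 5605 g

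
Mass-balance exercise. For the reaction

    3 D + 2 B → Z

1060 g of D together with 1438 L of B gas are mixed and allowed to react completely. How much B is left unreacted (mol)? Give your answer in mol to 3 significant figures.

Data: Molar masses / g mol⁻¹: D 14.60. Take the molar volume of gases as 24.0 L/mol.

n(D) = 1060 / 14.60 = 72.60 mol
n(B) = 1438 / 24.0 = 59.92 mol
n/ν for D = 72.60/3 = 24.20
n/ν for B = 59.92/2 = 29.96
Smallest n/ν is D → limiting reagent.
B consumed = (2/3) × 72.60 = 48.40 mol
B remaining = 59.92 − 48.40 = 11.52 mol

11.5 mol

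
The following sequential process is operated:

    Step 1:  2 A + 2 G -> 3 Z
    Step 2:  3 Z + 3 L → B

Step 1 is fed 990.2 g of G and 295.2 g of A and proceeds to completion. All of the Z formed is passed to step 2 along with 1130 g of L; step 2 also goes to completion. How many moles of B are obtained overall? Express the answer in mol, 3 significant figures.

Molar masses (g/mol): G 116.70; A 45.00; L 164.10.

2.30 mol

Step 1:
n(G) = 990.2 / 116.70 = 8.485 mol
n(A) = 295.2 / 45.00 = 6.560 mol
n/ν → G: 4.243, A: 3.280; A is limiting.
n(Z) produced = (3/2) × 6.560 = 9.840 mol
Step 2:
n(Z) available = 9.840 mol
n(L) = 1130 / 164.10 = 6.886 mol
n/ν → Z: 3.280, L: 2.295; L is limiting.
n(B) = (1/3) × 6.886 = 2.295 mol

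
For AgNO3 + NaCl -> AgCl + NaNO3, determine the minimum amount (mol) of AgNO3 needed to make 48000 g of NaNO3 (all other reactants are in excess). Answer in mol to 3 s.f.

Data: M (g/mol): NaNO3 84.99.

n(NaNO3) = 48000 / 84.99 = 564.8 mol
n(AgNO3) = (1/1) × 564.8 = 564.8 mol

565 mol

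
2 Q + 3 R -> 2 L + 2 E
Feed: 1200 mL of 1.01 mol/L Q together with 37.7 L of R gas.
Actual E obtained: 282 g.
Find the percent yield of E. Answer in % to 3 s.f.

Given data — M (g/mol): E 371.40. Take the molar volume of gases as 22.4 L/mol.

n(Q) = 1.01 × 1200/1000 = 1.212 mol
n(R) = 37.70 / 22.4 = 1.683 mol
n/ν → Q: 0.6060, R: 0.5610; R is limiting.
theoretical n(E) = (2/3) × 1.683 = 1.122 mol → 416.7 g
% yield = 282 / 416.7 × 100 = 67.67 %

67.7 %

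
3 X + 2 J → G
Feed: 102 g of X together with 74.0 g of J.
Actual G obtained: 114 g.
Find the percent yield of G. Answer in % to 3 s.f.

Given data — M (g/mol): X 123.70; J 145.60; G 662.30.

67.7 %

n(X) = 102.0 / 123.70 = 0.8246 mol
n(J) = 74.00 / 145.60 = 0.5082 mol
n/ν for X = 0.8246/3 = 0.2749
n/ν for J = 0.5082/2 = 0.2541
Smallest n/ν is J → limiting reagent.
theoretical n(G) = (1/2) × 0.5082 = 0.2541 mol → 168.3 g
% yield = 114 / 168.3 × 100 = 67.74 %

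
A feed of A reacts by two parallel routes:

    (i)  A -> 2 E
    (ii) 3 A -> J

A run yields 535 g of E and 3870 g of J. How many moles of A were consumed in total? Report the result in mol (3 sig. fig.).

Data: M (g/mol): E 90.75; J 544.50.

n(E) = 535 / 90.75 = 5.895 mol
n(J) = 3870 / 544.50 = 7.107 mol
n(A) via (i) = (1/2)×5.895 = 2.948 mol
n(A) via (ii) = (3/1)×7.107 = 21.32 mol
total n(A) = 2.948 + 21.32 = 24.27 mol

24.3 mol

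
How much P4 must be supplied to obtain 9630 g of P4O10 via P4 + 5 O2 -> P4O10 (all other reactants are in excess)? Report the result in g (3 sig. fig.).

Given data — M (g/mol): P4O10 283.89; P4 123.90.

4200 g

n(P4O10) = 9630 / 283.89 = 33.92 mol
n(P4) = (1/1) × 33.92 = 33.92 mol
mass = 33.92 × 123.90 = 4203 g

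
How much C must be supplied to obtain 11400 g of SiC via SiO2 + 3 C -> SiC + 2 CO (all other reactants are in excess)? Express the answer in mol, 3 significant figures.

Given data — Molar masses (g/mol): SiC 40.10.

853 mol

n(SiC) = 11400 / 40.10 = 284.3 mol
n(C) = (3/1) × 284.3 = 852.9 mol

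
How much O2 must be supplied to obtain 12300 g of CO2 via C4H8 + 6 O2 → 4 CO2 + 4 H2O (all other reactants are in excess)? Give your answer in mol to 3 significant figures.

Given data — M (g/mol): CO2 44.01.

419 mol

n(CO2) = 12300 / 44.01 = 279.5 mol
n(O2) = (6/4) × 279.5 = 419.3 mol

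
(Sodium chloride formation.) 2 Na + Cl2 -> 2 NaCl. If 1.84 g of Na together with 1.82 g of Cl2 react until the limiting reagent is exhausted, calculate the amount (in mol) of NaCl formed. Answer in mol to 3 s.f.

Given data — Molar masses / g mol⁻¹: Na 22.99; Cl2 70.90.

n(Na) = 1.840 / 22.99 = 0.08003 mol
n(Cl2) = 1.820 / 70.90 = 0.02567 mol
n/ν → Na: 0.04002, Cl2: 0.02567; Cl2 is limiting.
n(NaCl) = (2/1) × 0.02567 = 0.05134 mol

0.0513 mol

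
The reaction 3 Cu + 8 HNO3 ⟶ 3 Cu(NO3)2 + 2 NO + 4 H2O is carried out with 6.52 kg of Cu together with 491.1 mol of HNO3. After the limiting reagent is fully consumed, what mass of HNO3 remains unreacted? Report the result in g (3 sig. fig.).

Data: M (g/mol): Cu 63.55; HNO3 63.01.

n(Cu) = 6.520×1000 / 63.55 = 102.6 mol
n(HNO3) = 491.1 mol
n/ν → Cu: 34.20, HNO3: 61.39; Cu is limiting.
HNO3 consumed = (8/3) × 102.6 = 273.6 mol
HNO3 remaining = 491.1 − 273.6 = 217.5 mol
mass = 217.5 × 63.01 = 13700 g

13700 g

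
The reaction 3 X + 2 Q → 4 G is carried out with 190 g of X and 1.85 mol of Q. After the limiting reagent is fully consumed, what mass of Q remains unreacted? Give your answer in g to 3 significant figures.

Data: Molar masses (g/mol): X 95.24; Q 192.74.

n(X) = 190.0 / 95.24 = 1.995 mol
n(Q) = 1.850 mol
n/ν → X: 0.6650, Q: 0.9250; X is limiting.
Q consumed = (2/3) × 1.995 = 1.330 mol
Q remaining = 1.850 − 1.330 = 0.5200 mol
mass = 0.5200 × 192.74 = 100.2 g

100 g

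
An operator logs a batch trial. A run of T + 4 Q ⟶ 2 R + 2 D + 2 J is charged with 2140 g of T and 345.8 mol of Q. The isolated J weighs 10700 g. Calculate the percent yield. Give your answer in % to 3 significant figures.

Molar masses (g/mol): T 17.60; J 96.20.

64.3 %

n(T) = 2140 / 17.60 = 121.6 mol
n(Q) = 345.8 mol
n/ν → T: 121.6, Q: 86.45; Q is limiting.
theoretical n(J) = (2/4) × 345.8 = 172.9 mol → 16630 g
% yield = 10700 / 16630 × 100 = 64.34 %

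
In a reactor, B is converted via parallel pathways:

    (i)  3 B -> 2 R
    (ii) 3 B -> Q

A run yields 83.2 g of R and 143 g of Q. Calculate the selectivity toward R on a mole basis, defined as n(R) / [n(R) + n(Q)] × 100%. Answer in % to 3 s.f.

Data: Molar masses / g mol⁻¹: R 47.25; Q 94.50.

53.8 %

n(R) = 83.2 / 47.25 = 1.761 mol
n(Q) = 143 / 94.50 = 1.513 mol
selectivity = 1.761/(1.761+1.513) × 100 = 53.79 %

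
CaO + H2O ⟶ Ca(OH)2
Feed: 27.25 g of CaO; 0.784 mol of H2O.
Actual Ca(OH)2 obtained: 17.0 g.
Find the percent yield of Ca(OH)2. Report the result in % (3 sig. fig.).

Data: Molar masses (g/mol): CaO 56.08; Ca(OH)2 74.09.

47.2 %

n(CaO) = 27.25 / 56.08 = 0.4859 mol
n(H2O) = 0.7840 mol
n/ν for CaO = 0.4859/1 = 0.4859
n/ν for H2O = 0.7840/1 = 0.7840
Smallest n/ν is CaO → limiting reagent.
theoretical n(Ca(OH)2) = (1/1) × 0.4859 = 0.4859 mol → 36.00 g
% yield = 17.0 / 36.00 × 100 = 47.22 %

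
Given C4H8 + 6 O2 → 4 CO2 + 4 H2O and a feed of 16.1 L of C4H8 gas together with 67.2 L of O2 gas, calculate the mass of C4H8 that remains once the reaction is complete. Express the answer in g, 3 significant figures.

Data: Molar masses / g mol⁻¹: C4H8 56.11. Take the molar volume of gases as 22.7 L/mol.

n(C4H8) = 16.10 / 22.7 = 0.7093 mol
n(O2) = 67.20 / 22.7 = 2.960 mol
n/ν for C4H8 = 0.7093/1 = 0.7093
n/ν for O2 = 2.960/6 = 0.4933
Smallest n/ν is O2 → limiting reagent.
C4H8 consumed = (1/6) × 2.960 = 0.4933 mol
C4H8 remaining = 0.7093 − 0.4933 = 0.2160 mol
mass = 0.2160 × 56.11 = 12.12 g

12.1 g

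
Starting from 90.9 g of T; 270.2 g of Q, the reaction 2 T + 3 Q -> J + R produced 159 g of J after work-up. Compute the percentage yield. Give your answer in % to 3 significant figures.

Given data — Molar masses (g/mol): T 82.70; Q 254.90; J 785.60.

57.3 %

n(T) = 90.90 / 82.70 = 1.099 mol
n(Q) = 270.2 / 254.90 = 1.060 mol
n/ν → T: 0.5495, Q: 0.3533; Q is limiting.
theoretical n(J) = (1/3) × 1.060 = 0.3533 mol → 277.6 g
% yield = 159 / 277.6 × 100 = 57.28 %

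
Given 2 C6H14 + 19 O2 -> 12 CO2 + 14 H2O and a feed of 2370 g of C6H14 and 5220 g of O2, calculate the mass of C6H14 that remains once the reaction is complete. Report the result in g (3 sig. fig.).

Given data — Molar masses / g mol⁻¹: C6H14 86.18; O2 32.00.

890 g

n(C6H14) = 2370 / 86.18 = 27.50 mol
n(O2) = 5220 / 32.00 = 163.1 mol
n/ν → C6H14: 13.75, O2: 8.584; O2 is limiting.
C6H14 consumed = (2/19) × 163.1 = 17.17 mol
C6H14 remaining = 27.50 − 17.17 = 10.33 mol
mass = 10.33 × 86.18 = 890.2 g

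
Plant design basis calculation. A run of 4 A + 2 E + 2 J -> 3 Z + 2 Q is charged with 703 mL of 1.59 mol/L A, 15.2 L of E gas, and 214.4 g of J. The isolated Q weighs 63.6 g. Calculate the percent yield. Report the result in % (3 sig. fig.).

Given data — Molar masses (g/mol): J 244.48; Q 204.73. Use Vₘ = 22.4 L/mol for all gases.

n(A) = 1.59 × 703.0/1000 = 1.118 mol
n(E) = 15.20 / 22.4 = 0.6786 mol
n(J) = 214.4 / 244.48 = 0.8770 mol
n/ν for A = 1.118/4 = 0.2795
n/ν for E = 0.6786/2 = 0.3393
n/ν for J = 0.8770/2 = 0.4385
Smallest n/ν is A → limiting reagent.
theoretical n(Q) = (2/4) × 1.118 = 0.5590 mol → 114.4 g
% yield = 63.6 / 114.4 × 100 = 55.59 %

55.6 %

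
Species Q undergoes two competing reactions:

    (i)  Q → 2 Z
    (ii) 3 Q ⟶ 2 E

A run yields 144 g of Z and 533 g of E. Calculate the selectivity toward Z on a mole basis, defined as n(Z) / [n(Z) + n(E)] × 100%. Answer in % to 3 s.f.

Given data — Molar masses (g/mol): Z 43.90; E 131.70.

44.8 %

n(Z) = 144 / 43.90 = 3.280 mol
n(E) = 533 / 131.70 = 4.047 mol
selectivity = 3.280/(3.280+4.047) × 100 = 44.77 %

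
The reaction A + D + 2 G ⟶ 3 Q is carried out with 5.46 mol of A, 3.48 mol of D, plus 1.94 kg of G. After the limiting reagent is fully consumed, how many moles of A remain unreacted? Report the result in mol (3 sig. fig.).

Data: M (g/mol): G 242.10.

1.98 mol

n(A) = 5.460 mol
n(D) = 3.480 mol
n(G) = 1.940×1000 / 242.10 = 8.013 mol
n/ν for A = 5.460/1 = 5.460
n/ν for D = 3.480/1 = 3.480
n/ν for G = 8.013/2 = 4.007
Smallest n/ν is D → limiting reagent.
A consumed = (1/1) × 3.480 = 3.480 mol
A remaining = 5.460 − 3.480 = 1.980 mol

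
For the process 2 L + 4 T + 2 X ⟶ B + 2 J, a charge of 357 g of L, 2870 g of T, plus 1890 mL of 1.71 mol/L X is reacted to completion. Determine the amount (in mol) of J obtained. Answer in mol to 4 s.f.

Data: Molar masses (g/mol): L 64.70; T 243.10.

n(L) = 357.0 / 64.70 = 5.518 mol
n(T) = 2870 / 243.10 = 11.81 mol
n(X) = 1.71 × 1890/1000 = 3.232 mol
n/ν for L = 5.518/2 = 2.759
n/ν for T = 11.81/4 = 2.953
n/ν for X = 3.232/2 = 1.616
Smallest n/ν is X → limiting reagent.
n(J) = (2/2) × 3.232 = 3.232 mol

3.232 mol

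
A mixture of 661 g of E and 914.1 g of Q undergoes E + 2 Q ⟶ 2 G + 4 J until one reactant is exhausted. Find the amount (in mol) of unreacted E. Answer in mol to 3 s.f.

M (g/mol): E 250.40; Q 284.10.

n(E) = 661.0 / 250.40 = 2.640 mol
n(Q) = 914.1 / 284.10 = 3.218 mol
n/ν for E = 2.640/1 = 2.640
n/ν for Q = 3.218/2 = 1.609
Smallest n/ν is Q → limiting reagent.
E consumed = (1/2) × 3.218 = 1.609 mol
E remaining = 2.640 − 1.609 = 1.031 mol

1.03 mol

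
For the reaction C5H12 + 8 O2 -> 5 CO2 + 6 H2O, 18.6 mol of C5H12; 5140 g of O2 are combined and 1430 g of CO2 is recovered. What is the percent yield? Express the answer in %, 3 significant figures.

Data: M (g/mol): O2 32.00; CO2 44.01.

34.9 %

n(C5H12) = 18.60 mol
n(O2) = 5140 / 32.00 = 160.6 mol
n/ν → C5H12: 18.60, O2: 20.08; C5H12 is limiting.
theoretical n(CO2) = (5/1) × 18.60 = 93.00 mol → 4093 g
% yield = 1430 / 4093 × 100 = 34.94 %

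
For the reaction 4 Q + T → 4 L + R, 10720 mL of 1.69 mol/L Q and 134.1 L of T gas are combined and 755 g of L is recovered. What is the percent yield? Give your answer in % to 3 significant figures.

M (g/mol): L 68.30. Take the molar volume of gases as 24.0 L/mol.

61.0 %

n(Q) = 1.69 × 10720/1000 = 18.12 mol
n(T) = 134.1 / 24.0 = 5.588 mol
n/ν → Q: 4.530, T: 5.588; Q is limiting.
theoretical n(L) = (4/4) × 18.12 = 18.12 mol → 1238 g
% yield = 755 / 1238 × 100 = 60.99 %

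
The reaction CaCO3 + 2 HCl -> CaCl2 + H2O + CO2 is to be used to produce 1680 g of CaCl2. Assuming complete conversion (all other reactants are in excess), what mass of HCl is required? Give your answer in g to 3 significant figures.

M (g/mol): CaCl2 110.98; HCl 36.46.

n(CaCl2) = 1680 / 110.98 = 15.14 mol
n(HCl) = (2/1) × 15.14 = 30.28 mol
mass = 30.28 × 36.46 = 1104 g

1100 g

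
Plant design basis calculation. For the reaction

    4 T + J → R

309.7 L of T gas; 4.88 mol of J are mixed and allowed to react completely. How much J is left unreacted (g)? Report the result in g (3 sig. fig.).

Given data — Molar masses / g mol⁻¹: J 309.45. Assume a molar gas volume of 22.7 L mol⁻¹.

455 g

n(T) = 309.7 / 22.7 = 13.64 mol
n(J) = 4.880 mol
n/ν → T: 3.410, J: 4.880; T is limiting.
J consumed = (1/4) × 13.64 = 3.410 mol
J remaining = 4.880 − 3.410 = 1.470 mol
mass = 1.470 × 309.45 = 454.9 g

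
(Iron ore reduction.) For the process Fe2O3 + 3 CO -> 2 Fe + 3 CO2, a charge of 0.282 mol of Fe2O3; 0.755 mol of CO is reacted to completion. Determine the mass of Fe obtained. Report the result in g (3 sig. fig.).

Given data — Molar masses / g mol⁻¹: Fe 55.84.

n(Fe2O3) = 0.2820 mol
n(CO) = 0.7550 mol
n/ν for Fe2O3 = 0.2820/1 = 0.2820
n/ν for CO = 0.7550/3 = 0.2517
Smallest n/ν is CO → limiting reagent.
n(Fe) = (2/3) × 0.7550 = 0.5033 mol
mass = 0.5033 × 55.84 = 28.10 g

28.1 g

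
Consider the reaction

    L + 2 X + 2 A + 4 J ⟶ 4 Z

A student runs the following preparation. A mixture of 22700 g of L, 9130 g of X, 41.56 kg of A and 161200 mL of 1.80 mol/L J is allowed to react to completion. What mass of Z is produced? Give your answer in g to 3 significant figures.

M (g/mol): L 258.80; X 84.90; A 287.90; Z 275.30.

59200 g

n(L) = 22700 / 258.80 = 87.71 mol
n(X) = 9130 / 84.90 = 107.5 mol
n(A) = 41.56×1000 / 287.90 = 144.4 mol
n(J) = 1.80 × 161200/1000 = 290.2 mol
n/ν → L: 87.71, X: 53.75, A: 72.20, J: 72.55; X is limiting.
n(Z) = (4/2) × 107.5 = 215.0 mol
mass = 215.0 × 275.30 = 59190 g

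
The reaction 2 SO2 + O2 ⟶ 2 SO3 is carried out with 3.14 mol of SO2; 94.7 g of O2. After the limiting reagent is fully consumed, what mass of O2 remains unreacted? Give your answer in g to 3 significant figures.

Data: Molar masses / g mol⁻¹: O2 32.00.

44.5 g

n(SO2) = 3.140 mol
n(O2) = 94.70 / 32.00 = 2.959 mol
n/ν for SO2 = 3.140/2 = 1.570
n/ν for O2 = 2.959/1 = 2.959
Smallest n/ν is SO2 → limiting reagent.
O2 consumed = (1/2) × 3.140 = 1.570 mol
O2 remaining = 2.959 − 1.570 = 1.389 mol
mass = 1.389 × 32.00 = 44.45 g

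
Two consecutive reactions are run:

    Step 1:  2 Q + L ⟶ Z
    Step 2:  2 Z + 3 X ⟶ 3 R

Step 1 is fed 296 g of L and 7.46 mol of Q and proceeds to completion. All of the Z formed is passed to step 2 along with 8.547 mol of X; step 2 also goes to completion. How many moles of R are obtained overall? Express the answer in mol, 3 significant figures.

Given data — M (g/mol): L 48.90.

Step 1:
n(L) = 296.0 / 48.90 = 6.053 mol
n(Q) = 7.460 mol
n/ν for L = 6.053/1 = 6.053
n/ν for Q = 7.460/2 = 3.730
Smallest n/ν is Q → limiting reagent.
n(Z) produced = (1/2) × 7.460 = 3.730 mol
Step 2:
n(Z) available = 3.730 mol
n(X) = 8.547 mol
n/ν for Z = 3.730/2 = 1.865
n/ν for X = 8.547/3 = 2.849
Smallest n/ν is Z → limiting reagent.
n(R) = (3/2) × 3.730 = 5.595 mol

5.60 mol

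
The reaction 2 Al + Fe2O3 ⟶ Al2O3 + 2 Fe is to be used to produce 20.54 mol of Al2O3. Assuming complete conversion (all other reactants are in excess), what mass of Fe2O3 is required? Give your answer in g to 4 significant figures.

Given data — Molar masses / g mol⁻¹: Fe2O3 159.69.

3280 g

n(Al2O3) = 20.54 mol
n(Fe2O3) = (1/1) × 20.54 = 20.54 mol
mass = 20.54 × 159.69 = 3280 g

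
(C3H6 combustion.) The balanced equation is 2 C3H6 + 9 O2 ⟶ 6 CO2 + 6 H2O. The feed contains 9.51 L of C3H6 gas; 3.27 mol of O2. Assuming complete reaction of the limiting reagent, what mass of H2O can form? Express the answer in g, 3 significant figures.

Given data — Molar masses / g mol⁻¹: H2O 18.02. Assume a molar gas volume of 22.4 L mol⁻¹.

23.0 g

n(C3H6) = 9.510 / 22.4 = 0.4246 mol
n(O2) = 3.270 mol
n/ν → C3H6: 0.2123, O2: 0.3633; C3H6 is limiting.
n(H2O) = (6/2) × 0.4246 = 1.274 mol
mass = 1.274 × 18.02 = 22.96 g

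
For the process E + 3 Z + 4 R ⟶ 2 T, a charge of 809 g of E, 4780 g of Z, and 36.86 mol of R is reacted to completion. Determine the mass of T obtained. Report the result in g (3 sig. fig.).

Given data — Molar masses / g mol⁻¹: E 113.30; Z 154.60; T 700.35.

10000 g

n(E) = 809.0 / 113.30 = 7.140 mol
n(Z) = 4780 / 154.60 = 30.92 mol
n(R) = 36.86 mol
n/ν for E = 7.140/1 = 7.140
n/ν for Z = 30.92/3 = 10.31
n/ν for R = 36.86/4 = 9.215
Smallest n/ν is E → limiting reagent.
n(T) = (2/1) × 7.140 = 14.28 mol
mass = 14.28 × 700.35 = 10000 g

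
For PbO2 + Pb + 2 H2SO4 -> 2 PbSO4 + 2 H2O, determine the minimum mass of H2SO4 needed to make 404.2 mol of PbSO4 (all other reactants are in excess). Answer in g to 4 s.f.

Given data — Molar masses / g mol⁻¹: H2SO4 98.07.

n(PbSO4) = 404.2 mol
n(H2SO4) = (2/2) × 404.2 = 404.2 mol
mass = 404.2 × 98.07 = 39640 g

39640 g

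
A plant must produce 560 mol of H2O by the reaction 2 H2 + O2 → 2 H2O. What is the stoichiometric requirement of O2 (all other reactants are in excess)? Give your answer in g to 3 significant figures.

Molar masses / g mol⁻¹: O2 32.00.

n(H2O) = 560.0 mol
n(O2) = (1/2) × 560.0 = 280.0 mol
mass = 280.0 × 32.00 = 8960 g

8960 g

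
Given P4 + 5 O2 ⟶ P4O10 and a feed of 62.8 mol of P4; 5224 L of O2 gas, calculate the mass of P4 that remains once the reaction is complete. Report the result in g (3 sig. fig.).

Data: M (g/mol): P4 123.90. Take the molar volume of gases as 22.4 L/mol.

n(P4) = 62.80 mol
n(O2) = 5224 / 22.4 = 233.2 mol
n/ν for P4 = 62.80/1 = 62.80
n/ν for O2 = 233.2/5 = 46.64
Smallest n/ν is O2 → limiting reagent.
P4 consumed = (1/5) × 233.2 = 46.64 mol
P4 remaining = 62.80 − 46.64 = 16.16 mol
mass = 16.16 × 123.90 = 2002 g

2000 g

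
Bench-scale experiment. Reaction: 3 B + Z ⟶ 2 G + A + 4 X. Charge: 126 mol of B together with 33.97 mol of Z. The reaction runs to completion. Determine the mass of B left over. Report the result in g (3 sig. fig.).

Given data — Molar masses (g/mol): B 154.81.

3730 g

n(B) = 126.0 mol
n(Z) = 33.97 mol
n/ν for B = 126.0/3 = 42.00
n/ν for Z = 33.97/1 = 33.97
Smallest n/ν is Z → limiting reagent.
B consumed = (3/1) × 33.97 = 101.9 mol
B remaining = 126.0 − 101.9 = 24.10 mol
mass = 24.10 × 154.81 = 3731 g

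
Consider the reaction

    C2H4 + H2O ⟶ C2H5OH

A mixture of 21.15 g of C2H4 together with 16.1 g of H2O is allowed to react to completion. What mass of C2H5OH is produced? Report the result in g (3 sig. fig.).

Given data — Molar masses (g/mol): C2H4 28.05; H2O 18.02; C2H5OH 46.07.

34.7 g

n(C2H4) = 21.15 / 28.05 = 0.7540 mol
n(H2O) = 16.10 / 18.02 = 0.8935 mol
n/ν → C2H4: 0.7540, H2O: 0.8935; C2H4 is limiting.
n(C2H5OH) = (1/1) × 0.7540 = 0.7540 mol
mass = 0.7540 × 46.07 = 34.74 g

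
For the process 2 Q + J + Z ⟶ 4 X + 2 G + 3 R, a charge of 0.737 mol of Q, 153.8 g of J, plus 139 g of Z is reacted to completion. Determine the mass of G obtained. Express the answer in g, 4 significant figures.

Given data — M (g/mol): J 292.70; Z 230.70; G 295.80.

n(Q) = 0.7370 mol
n(J) = 153.8 / 292.70 = 0.5255 mol
n(Z) = 139.0 / 230.70 = 0.6025 mol
n/ν → Q: 0.3685, J: 0.5255, Z: 0.6025; Q is limiting.
n(G) = (2/2) × 0.7370 = 0.7370 mol
mass = 0.7370 × 295.80 = 218.0 g

218.0 g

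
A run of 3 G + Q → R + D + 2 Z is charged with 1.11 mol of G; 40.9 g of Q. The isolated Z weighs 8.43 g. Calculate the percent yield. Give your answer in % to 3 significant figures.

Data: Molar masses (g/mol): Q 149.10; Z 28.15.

54.6 %

n(G) = 1.110 mol
n(Q) = 40.90 / 149.10 = 0.2743 mol
n/ν for G = 1.110/3 = 0.3700
n/ν for Q = 0.2743/1 = 0.2743
Smallest n/ν is Q → limiting reagent.
theoretical n(Z) = (2/1) × 0.2743 = 0.5486 mol → 15.44 g
% yield = 8.43 / 15.44 × 100 = 54.60 %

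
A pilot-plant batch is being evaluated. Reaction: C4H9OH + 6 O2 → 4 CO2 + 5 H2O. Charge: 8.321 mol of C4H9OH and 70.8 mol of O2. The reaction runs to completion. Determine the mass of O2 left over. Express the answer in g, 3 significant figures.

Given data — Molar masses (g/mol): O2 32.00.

n(C4H9OH) = 8.321 mol
n(O2) = 70.80 mol
n/ν for C4H9OH = 8.321/1 = 8.321
n/ν for O2 = 70.80/6 = 11.80
Smallest n/ν is C4H9OH → limiting reagent.
O2 consumed = (6/1) × 8.321 = 49.93 mol
O2 remaining = 70.80 − 49.93 = 20.87 mol
mass = 20.87 × 32.00 = 667.8 g

668 g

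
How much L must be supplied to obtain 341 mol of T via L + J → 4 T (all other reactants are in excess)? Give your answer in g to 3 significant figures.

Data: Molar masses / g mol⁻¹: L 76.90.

n(T) = 341.0 mol
n(L) = (1/4) × 341.0 = 85.25 mol
mass = 85.25 × 76.90 = 6556 g

6560 g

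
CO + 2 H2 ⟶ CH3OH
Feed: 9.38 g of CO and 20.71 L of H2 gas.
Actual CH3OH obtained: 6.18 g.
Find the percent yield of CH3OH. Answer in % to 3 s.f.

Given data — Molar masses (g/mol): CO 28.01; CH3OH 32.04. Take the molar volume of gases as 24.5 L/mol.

57.6 %

n(CO) = 9.380 / 28.01 = 0.3349 mol
n(H2) = 20.71 / 24.5 = 0.8453 mol
n/ν → CO: 0.3349, H2: 0.4227; CO is limiting.
theoretical n(CH3OH) = (1/1) × 0.3349 = 0.3349 mol → 10.73 g
% yield = 6.18 / 10.73 × 100 = 57.60 %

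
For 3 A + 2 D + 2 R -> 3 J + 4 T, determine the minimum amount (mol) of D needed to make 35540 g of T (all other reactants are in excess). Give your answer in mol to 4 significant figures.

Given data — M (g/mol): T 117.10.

151.8 mol

n(T) = 35540 / 117.10 = 303.5 mol
n(D) = (2/4) × 303.5 = 151.8 mol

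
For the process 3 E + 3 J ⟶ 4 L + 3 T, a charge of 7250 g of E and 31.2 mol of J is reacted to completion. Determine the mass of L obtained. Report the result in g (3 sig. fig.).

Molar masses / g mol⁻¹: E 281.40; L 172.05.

5910 g

n(E) = 7250 / 281.40 = 25.76 mol
n(J) = 31.20 mol
n/ν for E = 25.76/3 = 8.587
n/ν for J = 31.20/3 = 10.40
Smallest n/ν is E → limiting reagent.
n(L) = (4/3) × 25.76 = 34.35 mol
mass = 34.35 × 172.05 = 5910 g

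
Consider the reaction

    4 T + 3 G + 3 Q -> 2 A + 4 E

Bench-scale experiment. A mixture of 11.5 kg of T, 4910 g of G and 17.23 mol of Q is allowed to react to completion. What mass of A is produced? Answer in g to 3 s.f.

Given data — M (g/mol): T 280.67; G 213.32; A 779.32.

8950 g

n(T) = 11.50×1000 / 280.67 = 40.97 mol
n(G) = 4910 / 213.32 = 23.02 mol
n(Q) = 17.23 mol
n/ν → T: 10.24, G: 7.673, Q: 5.743; Q is limiting.
n(A) = (2/3) × 17.23 = 11.49 mol
mass = 11.49 × 779.32 = 8954 g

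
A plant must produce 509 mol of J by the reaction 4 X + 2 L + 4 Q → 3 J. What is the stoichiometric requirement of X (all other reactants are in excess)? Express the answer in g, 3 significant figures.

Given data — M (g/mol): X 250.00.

n(J) = 509.0 mol
n(X) = (4/3) × 509.0 = 678.7 mol
mass = 678.7 × 250.00 = 169700 g

170000 g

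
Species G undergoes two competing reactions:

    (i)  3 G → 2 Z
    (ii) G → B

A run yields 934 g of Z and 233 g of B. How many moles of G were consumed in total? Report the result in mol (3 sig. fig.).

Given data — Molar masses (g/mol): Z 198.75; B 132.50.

n(Z) = 934 / 198.75 = 4.699 mol
n(B) = 233 / 132.50 = 1.758 mol
n(G) via (i) = (3/2)×4.699 = 7.049 mol
n(G) via (ii) = (1/1)×1.758 = 1.758 mol
total n(G) = 7.049 + 1.758 = 8.807 mol

8.81 mol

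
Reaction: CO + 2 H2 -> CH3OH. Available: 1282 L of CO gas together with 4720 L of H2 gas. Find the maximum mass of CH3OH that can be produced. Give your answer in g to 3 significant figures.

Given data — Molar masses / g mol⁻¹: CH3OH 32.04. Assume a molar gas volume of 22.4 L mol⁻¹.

1830 g

n(CO) = 1282 / 22.4 = 57.23 mol
n(H2) = 4720 / 22.4 = 210.7 mol
n/ν → CO: 57.23, H2: 105.4; CO is limiting.
n(CH3OH) = (1/1) × 57.23 = 57.23 mol
mass = 57.23 × 32.04 = 1834 g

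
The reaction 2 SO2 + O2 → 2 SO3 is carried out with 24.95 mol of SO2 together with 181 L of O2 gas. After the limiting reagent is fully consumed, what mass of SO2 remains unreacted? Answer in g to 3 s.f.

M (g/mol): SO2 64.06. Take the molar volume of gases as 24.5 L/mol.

652 g

n(SO2) = 24.95 mol
n(O2) = 181.0 / 24.5 = 7.388 mol
n/ν for SO2 = 24.95/2 = 12.48
n/ν for O2 = 7.388/1 = 7.388
Smallest n/ν is O2 → limiting reagent.
SO2 consumed = (2/1) × 7.388 = 14.78 mol
SO2 remaining = 24.95 − 14.78 = 10.17 mol
mass = 10.17 × 64.06 = 651.5 g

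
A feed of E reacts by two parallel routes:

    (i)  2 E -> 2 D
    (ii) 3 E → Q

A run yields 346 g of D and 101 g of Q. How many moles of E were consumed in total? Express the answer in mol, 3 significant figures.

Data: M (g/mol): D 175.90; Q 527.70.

n(D) = 346 / 175.90 = 1.967 mol
n(Q) = 101 / 527.70 = 0.1914 mol
n(E) via (i) = (2/2)×1.967 = 1.967 mol
n(E) via (ii) = (3/1)×0.1914 = 0.5742 mol
total n(E) = 1.967 + 0.5742 = 2.541 mol

2.54 mol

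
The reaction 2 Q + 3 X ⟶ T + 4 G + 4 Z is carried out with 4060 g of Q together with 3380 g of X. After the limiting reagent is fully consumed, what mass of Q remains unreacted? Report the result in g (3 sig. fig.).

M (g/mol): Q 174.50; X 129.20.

1020 g

n(Q) = 4060 / 174.50 = 23.27 mol
n(X) = 3380 / 129.20 = 26.16 mol
n/ν for Q = 23.27/2 = 11.64
n/ν for X = 26.16/3 = 8.720
Smallest n/ν is X → limiting reagent.
Q consumed = (2/3) × 26.16 = 17.44 mol
Q remaining = 23.27 − 17.44 = 5.830 mol
mass = 5.830 × 174.50 = 1017 g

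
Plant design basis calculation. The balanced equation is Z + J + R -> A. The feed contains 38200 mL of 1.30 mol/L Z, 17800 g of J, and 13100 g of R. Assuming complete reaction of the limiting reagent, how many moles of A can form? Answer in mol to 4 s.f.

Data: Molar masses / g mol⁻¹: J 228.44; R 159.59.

n(Z) = 1.30 × 38200/1000 = 49.66 mol
n(J) = 17800 / 228.44 = 77.92 mol
n(R) = 13100 / 159.59 = 82.09 mol
n/ν for Z = 49.66/1 = 49.66
n/ν for J = 77.92/1 = 77.92
n/ν for R = 82.09/1 = 82.09
Smallest n/ν is Z → limiting reagent.
n(A) = (1/1) × 49.66 = 49.66 mol

49.66 mol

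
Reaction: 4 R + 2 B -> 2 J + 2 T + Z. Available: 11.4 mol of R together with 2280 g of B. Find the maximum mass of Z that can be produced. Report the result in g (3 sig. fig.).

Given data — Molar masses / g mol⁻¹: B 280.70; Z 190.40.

543 g

n(R) = 11.40 mol
n(B) = 2280 / 280.70 = 8.123 mol
n/ν → R: 2.850, B: 4.062; R is limiting.
n(Z) = (1/4) × 11.40 = 2.850 mol
mass = 2.850 × 190.40 = 542.6 g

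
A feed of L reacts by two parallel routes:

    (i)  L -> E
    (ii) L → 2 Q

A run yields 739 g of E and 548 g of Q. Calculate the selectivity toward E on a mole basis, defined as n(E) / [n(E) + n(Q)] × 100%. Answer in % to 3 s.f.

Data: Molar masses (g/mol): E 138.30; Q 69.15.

40.3 %

n(E) = 739 / 138.30 = 5.343 mol
n(Q) = 548 / 69.15 = 7.925 mol
selectivity = 5.343/(5.343+7.925) × 100 = 40.27 %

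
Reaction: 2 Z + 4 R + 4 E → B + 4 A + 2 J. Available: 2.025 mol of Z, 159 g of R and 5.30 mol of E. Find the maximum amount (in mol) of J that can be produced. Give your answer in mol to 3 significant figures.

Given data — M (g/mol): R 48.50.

n(Z) = 2.025 mol
n(R) = 159.0 / 48.50 = 3.278 mol
n(E) = 5.300 mol
n/ν for Z = 2.025/2 = 1.013
n/ν for R = 3.278/4 = 0.8195
n/ν for E = 5.300/4 = 1.325
Smallest n/ν is R → limiting reagent.
n(J) = (2/4) × 3.278 = 1.639 mol

1.64 mol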